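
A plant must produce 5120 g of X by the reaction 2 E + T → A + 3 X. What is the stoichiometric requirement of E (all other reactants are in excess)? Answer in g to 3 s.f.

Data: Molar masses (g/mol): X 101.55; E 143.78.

n(X) = 5120 / 101.55 = 50.42 mol
n(E) = (2/3) × 50.42 = 33.61 mol
mass = 33.61 × 143.78 = 4832 g

4830 g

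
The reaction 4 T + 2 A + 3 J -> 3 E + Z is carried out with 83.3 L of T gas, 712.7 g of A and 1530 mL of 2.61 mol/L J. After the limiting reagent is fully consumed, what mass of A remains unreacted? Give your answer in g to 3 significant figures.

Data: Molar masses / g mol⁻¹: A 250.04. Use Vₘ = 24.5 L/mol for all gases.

288 g

n(T) = 83.30 / 24.5 = 3.400 mol
n(A) = 712.7 / 250.04 = 2.850 mol
n(J) = 2.61 × 1530/1000 = 3.993 mol
n/ν for T = 3.400/4 = 0.8500
n/ν for A = 2.850/2 = 1.425
n/ν for J = 3.993/3 = 1.331
Smallest n/ν is T → limiting reagent.
A consumed = (2/4) × 3.400 = 1.700 mol
A remaining = 2.850 − 1.700 = 1.150 mol
mass = 1.150 × 250.04 = 287.5 g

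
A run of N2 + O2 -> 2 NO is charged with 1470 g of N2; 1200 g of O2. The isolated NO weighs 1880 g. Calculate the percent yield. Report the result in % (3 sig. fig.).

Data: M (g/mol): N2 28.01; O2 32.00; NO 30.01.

83.5 %

n(N2) = 1470 / 28.01 = 52.48 mol
n(O2) = 1200 / 32.00 = 37.50 mol
n/ν → N2: 52.48, O2: 37.50; O2 is limiting.
theoretical n(NO) = (2/1) × 37.50 = 75.00 mol → 2251 g
% yield = 1880 / 2251 × 100 = 83.52 %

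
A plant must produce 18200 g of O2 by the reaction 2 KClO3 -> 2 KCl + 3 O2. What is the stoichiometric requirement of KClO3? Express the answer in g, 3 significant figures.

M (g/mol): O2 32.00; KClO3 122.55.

46500 g

n(O2) = 18200 / 32.00 = 568.8 mol
n(KClO3) = (2/3) × 568.8 = 379.2 mol
mass = 379.2 × 122.55 = 46470 g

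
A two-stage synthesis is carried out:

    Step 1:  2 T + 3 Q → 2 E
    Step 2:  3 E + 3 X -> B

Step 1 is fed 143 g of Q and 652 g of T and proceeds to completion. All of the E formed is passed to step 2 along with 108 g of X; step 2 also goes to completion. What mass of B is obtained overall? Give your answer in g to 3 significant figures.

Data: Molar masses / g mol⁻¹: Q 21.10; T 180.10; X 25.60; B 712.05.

859 g

Step 1:
n(Q) = 143.0 / 21.10 = 6.777 mol
n(T) = 652.0 / 180.10 = 3.620 mol
n/ν → Q: 2.259, T: 1.810; T is limiting.
n(E) produced = (2/2) × 3.620 = 3.620 mol
Step 2:
n(E) available = 3.620 mol
n(X) = 108.0 / 25.60 = 4.219 mol
n/ν → E: 1.207, X: 1.406; E is limiting.
n(B) = (1/3) × 3.620 = 1.207 mol
mass = 1.207 × 712.05 = 859.4 g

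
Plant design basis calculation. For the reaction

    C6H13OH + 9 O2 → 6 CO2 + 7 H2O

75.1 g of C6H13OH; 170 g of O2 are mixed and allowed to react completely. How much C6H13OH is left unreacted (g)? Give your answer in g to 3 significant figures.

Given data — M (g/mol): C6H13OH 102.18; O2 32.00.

n(C6H13OH) = 75.10 / 102.18 = 0.7350 mol
n(O2) = 170.0 / 32.00 = 5.313 mol
n/ν for C6H13OH = 0.7350/1 = 0.7350
n/ν for O2 = 5.313/9 = 0.5903
Smallest n/ν is O2 → limiting reagent.
C6H13OH consumed = (1/9) × 5.313 = 0.5903 mol
C6H13OH remaining = 0.7350 − 0.5903 = 0.1447 mol
mass = 0.1447 × 102.18 = 14.79 g

14.8 g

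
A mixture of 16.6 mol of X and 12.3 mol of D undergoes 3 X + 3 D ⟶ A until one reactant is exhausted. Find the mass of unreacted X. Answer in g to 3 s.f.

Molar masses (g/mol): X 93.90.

404 g

n(X) = 16.60 mol
n(D) = 12.30 mol
n/ν for X = 16.60/3 = 5.533
n/ν for D = 12.30/3 = 4.100
Smallest n/ν is D → limiting reagent.
X consumed = (3/3) × 12.30 = 12.30 mol
X remaining = 16.60 − 12.30 = 4.300 mol
mass = 4.300 × 93.90 = 403.8 g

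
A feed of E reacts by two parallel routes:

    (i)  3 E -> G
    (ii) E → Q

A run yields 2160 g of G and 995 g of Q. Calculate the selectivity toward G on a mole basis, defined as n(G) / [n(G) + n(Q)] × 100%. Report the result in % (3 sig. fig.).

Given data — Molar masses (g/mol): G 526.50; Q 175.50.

n(G) = 2160 / 526.50 = 4.103 mol
n(Q) = 995 / 175.50 = 5.670 mol
selectivity = 4.103/(4.103+5.670) × 100 = 41.98 %

42.0 %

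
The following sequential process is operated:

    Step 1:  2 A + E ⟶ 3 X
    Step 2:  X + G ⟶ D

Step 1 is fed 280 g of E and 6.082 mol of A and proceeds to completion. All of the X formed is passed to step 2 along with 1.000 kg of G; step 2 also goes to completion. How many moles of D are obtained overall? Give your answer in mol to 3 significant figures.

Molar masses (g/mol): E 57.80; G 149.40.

6.69 mol

Step 1:
n(E) = 280.0 / 57.80 = 4.844 mol
n(A) = 6.082 mol
n/ν → E: 4.844, A: 3.041; A is limiting.
n(X) produced = (3/2) × 6.082 = 9.123 mol
Step 2:
n(X) available = 9.123 mol
n(G) = 1.000×1000 / 149.40 = 6.693 mol
n/ν → X: 9.123, G: 6.693; G is limiting.
n(D) = (1/1) × 6.693 = 6.693 mol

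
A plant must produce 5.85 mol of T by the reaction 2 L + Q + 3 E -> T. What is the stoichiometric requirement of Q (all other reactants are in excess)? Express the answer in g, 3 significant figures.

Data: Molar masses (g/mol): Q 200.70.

1170 g

n(T) = 5.850 mol
n(Q) = (1/1) × 5.850 = 5.850 mol
mass = 5.850 × 200.70 = 1174 g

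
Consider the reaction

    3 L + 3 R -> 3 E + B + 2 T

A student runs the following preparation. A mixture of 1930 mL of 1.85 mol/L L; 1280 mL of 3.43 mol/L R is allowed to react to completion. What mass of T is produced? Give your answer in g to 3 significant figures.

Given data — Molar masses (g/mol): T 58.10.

n(L) = 1.85 × 1930/1000 = 3.571 mol
n(R) = 3.43 × 1280/1000 = 4.390 mol
n/ν for L = 3.571/3 = 1.190
n/ν for R = 4.390/3 = 1.463
Smallest n/ν is L → limiting reagent.
n(T) = (2/3) × 3.571 = 2.381 mol
mass = 2.381 × 58.10 = 138.3 g

138 g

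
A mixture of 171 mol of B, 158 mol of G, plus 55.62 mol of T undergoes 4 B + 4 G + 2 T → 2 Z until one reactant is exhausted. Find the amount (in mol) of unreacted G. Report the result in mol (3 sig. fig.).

n(B) = 171.0 mol
n(G) = 158.0 mol
n(T) = 55.62 mol
n/ν → B: 42.75, G: 39.50, T: 27.81; T is limiting.
G consumed = (4/2) × 55.62 = 111.2 mol
G remaining = 158.0 − 111.2 = 46.80 mol

46.8 mol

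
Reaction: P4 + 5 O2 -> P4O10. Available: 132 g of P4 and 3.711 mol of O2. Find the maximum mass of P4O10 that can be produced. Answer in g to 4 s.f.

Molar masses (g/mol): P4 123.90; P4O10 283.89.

210.7 g

n(P4) = 132.0 / 123.90 = 1.065 mol
n(O2) = 3.711 mol
n/ν → P4: 1.065, O2: 0.7422; O2 is limiting.
n(P4O10) = (1/5) × 3.711 = 0.7422 mol
mass = 0.7422 × 283.89 = 210.7 g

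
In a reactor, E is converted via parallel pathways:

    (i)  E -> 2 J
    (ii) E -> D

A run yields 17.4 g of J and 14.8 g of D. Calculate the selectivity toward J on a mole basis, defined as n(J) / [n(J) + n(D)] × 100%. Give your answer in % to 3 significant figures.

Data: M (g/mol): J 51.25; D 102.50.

n(J) = 17.4 / 51.25 = 0.3395 mol
n(D) = 14.8 / 102.50 = 0.1444 mol
selectivity = 0.3395/(0.3395+0.1444) × 100 = 70.16 %

70.2 %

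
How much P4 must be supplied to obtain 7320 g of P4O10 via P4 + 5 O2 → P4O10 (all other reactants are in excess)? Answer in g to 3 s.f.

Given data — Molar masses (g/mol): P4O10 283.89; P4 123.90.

3190 g

n(P4O10) = 7320 / 283.89 = 25.78 mol
n(P4) = (1/1) × 25.78 = 25.78 mol
mass = 25.78 × 123.90 = 3194 g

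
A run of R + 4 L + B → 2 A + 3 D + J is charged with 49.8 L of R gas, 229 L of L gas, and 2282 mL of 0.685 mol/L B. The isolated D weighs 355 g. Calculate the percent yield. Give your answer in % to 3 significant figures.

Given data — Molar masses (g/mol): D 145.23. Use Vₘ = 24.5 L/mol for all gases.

52.1 %

n(R) = 49.80 / 24.5 = 2.033 mol
n(L) = 229.0 / 24.5 = 9.347 mol
n(B) = 0.685 × 2282/1000 = 1.563 mol
n/ν for R = 2.033/1 = 2.033
n/ν for L = 9.347/4 = 2.337
n/ν for B = 1.563/1 = 1.563
Smallest n/ν is B → limiting reagent.
theoretical n(D) = (3/1) × 1.563 = 4.689 mol → 681.0 g
% yield = 355 / 681.0 × 100 = 52.13 %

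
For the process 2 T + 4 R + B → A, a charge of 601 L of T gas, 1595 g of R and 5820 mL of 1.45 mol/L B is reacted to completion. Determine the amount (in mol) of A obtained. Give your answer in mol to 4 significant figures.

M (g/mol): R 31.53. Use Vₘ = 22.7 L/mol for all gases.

8.439 mol

n(T) = 601.0 / 22.7 = 26.48 mol
n(R) = 1595 / 31.53 = 50.59 mol
n(B) = 1.45 × 5820/1000 = 8.439 mol
n/ν for T = 26.48/2 = 13.24
n/ν for R = 50.59/4 = 12.65
n/ν for B = 8.439/1 = 8.439
Smallest n/ν is B → limiting reagent.
n(A) = (1/1) × 8.439 = 8.439 mol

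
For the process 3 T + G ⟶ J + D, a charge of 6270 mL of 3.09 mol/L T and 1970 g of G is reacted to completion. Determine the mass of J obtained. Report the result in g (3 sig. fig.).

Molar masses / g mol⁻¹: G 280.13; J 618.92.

4000 g

n(T) = 3.09 × 6270/1000 = 19.37 mol
n(G) = 1970 / 280.13 = 7.032 mol
n/ν for T = 19.37/3 = 6.457
n/ν for G = 7.032/1 = 7.032
Smallest n/ν is T → limiting reagent.
n(J) = (1/3) × 19.37 = 6.457 mol
mass = 6.457 × 618.92 = 3996 g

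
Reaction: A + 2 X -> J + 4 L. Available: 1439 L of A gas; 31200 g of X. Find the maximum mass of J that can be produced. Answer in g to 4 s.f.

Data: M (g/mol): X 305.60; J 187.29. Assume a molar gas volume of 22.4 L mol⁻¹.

n(A) = 1439 / 22.4 = 64.24 mol
n(X) = 31200 / 305.60 = 102.1 mol
n/ν → A: 64.24, X: 51.05; X is limiting.
n(J) = (1/2) × 102.1 = 51.05 mol
mass = 51.05 × 187.29 = 9561 g

9561 g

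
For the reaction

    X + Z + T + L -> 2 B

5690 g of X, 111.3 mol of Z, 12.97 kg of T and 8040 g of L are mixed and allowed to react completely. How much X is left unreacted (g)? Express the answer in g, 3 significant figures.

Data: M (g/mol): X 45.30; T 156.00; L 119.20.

n(X) = 5690 / 45.30 = 125.6 mol
n(Z) = 111.3 mol
n(T) = 12.97×1000 / 156.00 = 83.14 mol
n(L) = 8040 / 119.20 = 67.45 mol
n/ν for X = 125.6/1 = 125.6
n/ν for Z = 111.3/1 = 111.3
n/ν for T = 83.14/1 = 83.14
n/ν for L = 67.45/1 = 67.45
Smallest n/ν is L → limiting reagent.
X consumed = (1/1) × 67.45 = 67.45 mol
X remaining = 125.6 − 67.45 = 58.15 mol
mass = 58.15 × 45.30 = 2634 g

2630 g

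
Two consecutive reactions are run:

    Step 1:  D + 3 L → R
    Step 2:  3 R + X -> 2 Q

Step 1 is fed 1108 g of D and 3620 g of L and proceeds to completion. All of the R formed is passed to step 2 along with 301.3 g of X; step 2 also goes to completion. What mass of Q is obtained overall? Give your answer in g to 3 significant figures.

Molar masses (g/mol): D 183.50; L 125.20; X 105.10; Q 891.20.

3590 g

Step 1:
n(D) = 1108 / 183.50 = 6.038 mol
n(L) = 3620 / 125.20 = 28.91 mol
n/ν → D: 6.038, L: 9.637; D is limiting.
n(R) produced = (1/1) × 6.038 = 6.038 mol
Step 2:
n(R) available = 6.038 mol
n(X) = 301.3 / 105.10 = 2.867 mol
n/ν → R: 2.013, X: 2.867; R is limiting.
n(Q) = (2/3) × 6.038 = 4.025 mol
mass = 4.025 × 891.20 = 3587 g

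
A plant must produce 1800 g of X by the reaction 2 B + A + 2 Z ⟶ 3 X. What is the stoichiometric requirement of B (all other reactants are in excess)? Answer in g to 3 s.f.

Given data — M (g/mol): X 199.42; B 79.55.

479 g

n(X) = 1800 / 199.42 = 9.026 mol
n(B) = (2/3) × 9.026 = 6.017 mol
mass = 6.017 × 79.55 = 478.7 g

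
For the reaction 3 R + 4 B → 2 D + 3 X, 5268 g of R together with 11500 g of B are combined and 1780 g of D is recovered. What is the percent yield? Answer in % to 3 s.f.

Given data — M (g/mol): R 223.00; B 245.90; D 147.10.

n(R) = 5268 / 223.00 = 23.62 mol
n(B) = 11500 / 245.90 = 46.77 mol
n/ν for R = 23.62/3 = 7.873
n/ν for B = 46.77/4 = 11.69
Smallest n/ν is R → limiting reagent.
theoretical n(D) = (2/3) × 23.62 = 15.75 mol → 2317 g
% yield = 1780 / 2317 × 100 = 76.82 %

76.8 %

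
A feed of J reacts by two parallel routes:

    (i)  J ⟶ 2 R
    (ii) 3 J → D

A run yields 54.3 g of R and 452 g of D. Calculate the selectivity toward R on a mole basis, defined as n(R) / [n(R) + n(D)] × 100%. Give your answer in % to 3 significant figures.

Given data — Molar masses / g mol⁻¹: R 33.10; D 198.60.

41.9 %

n(R) = 54.3 / 33.10 = 1.640 mol
n(D) = 452 / 198.60 = 2.276 mol
selectivity = 1.640/(1.640+2.276) × 100 = 41.88 %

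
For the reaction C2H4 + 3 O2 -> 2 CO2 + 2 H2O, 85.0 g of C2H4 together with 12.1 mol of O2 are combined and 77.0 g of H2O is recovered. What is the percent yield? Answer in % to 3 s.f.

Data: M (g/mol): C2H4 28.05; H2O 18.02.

n(C2H4) = 85.00 / 28.05 = 3.030 mol
n(O2) = 12.10 mol
n/ν for C2H4 = 3.030/1 = 3.030
n/ν for O2 = 12.10/3 = 4.033
Smallest n/ν is C2H4 → limiting reagent.
theoretical n(H2O) = (2/1) × 3.030 = 6.060 mol → 109.2 g
% yield = 77.0 / 109.2 × 100 = 70.51 %

70.5 %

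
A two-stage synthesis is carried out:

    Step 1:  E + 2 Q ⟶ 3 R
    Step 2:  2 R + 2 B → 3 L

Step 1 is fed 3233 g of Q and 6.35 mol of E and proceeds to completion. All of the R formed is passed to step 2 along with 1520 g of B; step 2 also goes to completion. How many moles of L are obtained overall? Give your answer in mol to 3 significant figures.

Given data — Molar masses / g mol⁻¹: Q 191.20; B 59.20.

Step 1:
n(Q) = 3233 / 191.20 = 16.91 mol
n(E) = 6.350 mol
n/ν for Q = 16.91/2 = 8.455
n/ν for E = 6.350/1 = 6.350
Smallest n/ν is E → limiting reagent.
n(R) produced = (3/1) × 6.350 = 19.05 mol
Step 2:
n(R) available = 19.05 mol
n(B) = 1520 / 59.20 = 25.68 mol
n/ν for R = 19.05/2 = 9.525
n/ν for B = 25.68/2 = 12.84
Smallest n/ν is R → limiting reagent.
n(L) = (3/2) × 19.05 = 28.58 mol

28.6 mol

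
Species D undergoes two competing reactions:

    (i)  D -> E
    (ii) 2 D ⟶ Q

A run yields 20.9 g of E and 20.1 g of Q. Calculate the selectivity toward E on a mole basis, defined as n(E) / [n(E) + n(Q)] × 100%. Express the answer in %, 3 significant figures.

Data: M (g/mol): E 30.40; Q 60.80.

67.5 %

n(E) = 20.9 / 30.40 = 0.6875 mol
n(Q) = 20.1 / 60.80 = 0.3306 mol
selectivity = 0.6875/(0.6875+0.3306) × 100 = 67.53 %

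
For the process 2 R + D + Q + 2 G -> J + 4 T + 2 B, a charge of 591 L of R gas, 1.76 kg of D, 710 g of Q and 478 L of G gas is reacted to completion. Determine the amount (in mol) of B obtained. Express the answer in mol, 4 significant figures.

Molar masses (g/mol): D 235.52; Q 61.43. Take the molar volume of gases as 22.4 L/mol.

n(R) = 591.0 / 22.4 = 26.38 mol
n(D) = 1.760×1000 / 235.52 = 7.473 mol
n(Q) = 710.0 / 61.43 = 11.56 mol
n(G) = 478.0 / 22.4 = 21.34 mol
n/ν for R = 26.38/2 = 13.19
n/ν for D = 7.473/1 = 7.473
n/ν for Q = 11.56/1 = 11.56
n/ν for G = 21.34/2 = 10.67
Smallest n/ν is D → limiting reagent.
n(B) = (2/1) × 7.473 = 14.95 mol

14.95 mol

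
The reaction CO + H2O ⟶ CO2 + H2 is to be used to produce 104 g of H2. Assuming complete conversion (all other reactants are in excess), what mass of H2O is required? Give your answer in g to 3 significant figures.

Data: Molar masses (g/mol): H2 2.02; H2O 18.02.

n(H2) = 104 / 2.02 = 51.49 mol
n(H2O) = (1/1) × 51.49 = 51.49 mol
mass = 51.49 × 18.02 = 927.8 g

928 g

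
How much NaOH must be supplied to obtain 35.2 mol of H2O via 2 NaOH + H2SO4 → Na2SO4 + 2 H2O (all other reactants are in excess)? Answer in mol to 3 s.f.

n(H2O) = 35.20 mol
n(NaOH) = (2/2) × 35.20 = 35.20 mol

35.2 mol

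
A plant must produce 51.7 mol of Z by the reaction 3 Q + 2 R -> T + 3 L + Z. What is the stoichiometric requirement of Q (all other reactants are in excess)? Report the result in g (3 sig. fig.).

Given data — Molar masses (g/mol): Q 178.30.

27700 g

n(Z) = 51.70 mol
n(Q) = (3/1) × 51.70 = 155.1 mol
mass = 155.1 × 178.30 = 27650 g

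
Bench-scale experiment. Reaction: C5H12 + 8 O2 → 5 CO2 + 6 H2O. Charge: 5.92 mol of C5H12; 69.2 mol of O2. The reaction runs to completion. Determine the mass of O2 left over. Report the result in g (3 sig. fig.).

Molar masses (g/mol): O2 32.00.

n(C5H12) = 5.920 mol
n(O2) = 69.20 mol
n/ν for C5H12 = 5.920/1 = 5.920
n/ν for O2 = 69.20/8 = 8.650
Smallest n/ν is C5H12 → limiting reagent.
O2 consumed = (8/1) × 5.920 = 47.36 mol
O2 remaining = 69.20 − 47.36 = 21.84 mol
mass = 21.84 × 32.00 = 698.9 g

699 g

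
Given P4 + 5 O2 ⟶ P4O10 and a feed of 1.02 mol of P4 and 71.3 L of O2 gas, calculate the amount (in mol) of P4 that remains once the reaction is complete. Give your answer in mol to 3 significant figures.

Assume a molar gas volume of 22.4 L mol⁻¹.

0.383 mol

n(P4) = 1.020 mol
n(O2) = 71.30 / 22.4 = 3.183 mol
n/ν for P4 = 1.020/1 = 1.020
n/ν for O2 = 3.183/5 = 0.6366
Smallest n/ν is O2 → limiting reagent.
P4 consumed = (1/5) × 3.183 = 0.6366 mol
P4 remaining = 1.020 − 0.6366 = 0.3834 mol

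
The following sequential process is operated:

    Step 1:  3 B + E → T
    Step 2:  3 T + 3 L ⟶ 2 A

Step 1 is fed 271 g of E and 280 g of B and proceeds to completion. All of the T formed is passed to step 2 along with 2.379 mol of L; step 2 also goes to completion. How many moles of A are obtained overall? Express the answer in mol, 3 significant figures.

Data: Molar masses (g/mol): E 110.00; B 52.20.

Step 1:
n(E) = 271.0 / 110.00 = 2.464 mol
n(B) = 280.0 / 52.20 = 5.364 mol
n/ν for E = 2.464/1 = 2.464
n/ν for B = 5.364/3 = 1.788
Smallest n/ν is B → limiting reagent.
n(T) produced = (1/3) × 5.364 = 1.788 mol
Step 2:
n(T) available = 1.788 mol
n(L) = 2.379 mol
n/ν for T = 1.788/3 = 0.5960
n/ν for L = 2.379/3 = 0.7930
Smallest n/ν is T → limiting reagent.
n(A) = (2/3) × 1.788 = 1.192 mol

1.19 mol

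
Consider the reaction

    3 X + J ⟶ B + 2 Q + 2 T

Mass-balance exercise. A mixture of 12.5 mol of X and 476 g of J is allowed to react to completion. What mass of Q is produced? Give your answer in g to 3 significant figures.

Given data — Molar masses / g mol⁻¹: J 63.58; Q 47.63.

n(X) = 12.50 mol
n(J) = 476.0 / 63.58 = 7.487 mol
n/ν → X: 4.167, J: 7.487; X is limiting.
n(Q) = (2/3) × 12.50 = 8.333 mol
mass = 8.333 × 47.63 = 396.9 g

397 g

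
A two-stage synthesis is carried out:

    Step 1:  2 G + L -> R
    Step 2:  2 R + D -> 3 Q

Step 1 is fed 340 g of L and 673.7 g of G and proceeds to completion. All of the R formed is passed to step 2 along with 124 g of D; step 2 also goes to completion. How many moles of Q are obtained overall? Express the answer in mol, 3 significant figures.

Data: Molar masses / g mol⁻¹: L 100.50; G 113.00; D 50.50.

Step 1:
n(L) = 340.0 / 100.50 = 3.383 mol
n(G) = 673.7 / 113.00 = 5.962 mol
n/ν for L = 3.383/1 = 3.383
n/ν for G = 5.962/2 = 2.981
Smallest n/ν is G → limiting reagent.
n(R) produced = (1/2) × 5.962 = 2.981 mol
Step 2:
n(R) available = 2.981 mol
n(D) = 124.0 / 50.50 = 2.455 mol
n/ν for R = 2.981/2 = 1.491
n/ν for D = 2.455/1 = 2.455
Smallest n/ν is R → limiting reagent.
n(Q) = (3/2) × 2.981 = 4.472 mol

4.47 mol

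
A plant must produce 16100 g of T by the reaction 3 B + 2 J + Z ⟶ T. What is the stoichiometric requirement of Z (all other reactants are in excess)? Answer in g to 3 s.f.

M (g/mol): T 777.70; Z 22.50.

466 g

n(T) = 16100 / 777.70 = 20.70 mol
n(Z) = (1/1) × 20.70 = 20.70 mol
mass = 20.70 × 22.50 = 465.8 g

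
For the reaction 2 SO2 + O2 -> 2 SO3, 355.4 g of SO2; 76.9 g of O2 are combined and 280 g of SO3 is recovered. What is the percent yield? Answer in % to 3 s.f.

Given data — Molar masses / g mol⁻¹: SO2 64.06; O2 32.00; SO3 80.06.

n(SO2) = 355.4 / 64.06 = 5.548 mol
n(O2) = 76.90 / 32.00 = 2.403 mol
n/ν → SO2: 2.774, O2: 2.403; O2 is limiting.
theoretical n(SO3) = (2/1) × 2.403 = 4.806 mol → 384.8 g
% yield = 280 / 384.8 × 100 = 72.77 %

72.8 %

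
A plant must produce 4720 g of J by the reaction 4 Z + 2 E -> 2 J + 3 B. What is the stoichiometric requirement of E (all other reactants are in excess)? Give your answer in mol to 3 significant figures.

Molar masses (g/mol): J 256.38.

n(J) = 4720 / 256.38 = 18.41 mol
n(E) = (2/2) × 18.41 = 18.41 mol

18.4 mol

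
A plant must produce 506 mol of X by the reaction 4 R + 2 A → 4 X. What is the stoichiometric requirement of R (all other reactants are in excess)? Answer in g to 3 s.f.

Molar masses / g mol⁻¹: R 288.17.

146000 g

n(X) = 506.0 mol
n(R) = (4/4) × 506.0 = 506.0 mol
mass = 506.0 × 288.17 = 145800 g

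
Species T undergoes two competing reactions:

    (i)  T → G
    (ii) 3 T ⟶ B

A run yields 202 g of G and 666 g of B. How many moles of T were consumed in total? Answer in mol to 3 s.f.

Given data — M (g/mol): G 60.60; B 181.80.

14.3 mol

n(G) = 202 / 60.60 = 3.333 mol
n(B) = 666 / 181.80 = 3.663 mol
n(T) via (i) = (1/1)×3.333 = 3.333 mol
n(T) via (ii) = (3/1)×3.663 = 10.99 mol
total n(T) = 3.333 + 10.99 = 14.32 mol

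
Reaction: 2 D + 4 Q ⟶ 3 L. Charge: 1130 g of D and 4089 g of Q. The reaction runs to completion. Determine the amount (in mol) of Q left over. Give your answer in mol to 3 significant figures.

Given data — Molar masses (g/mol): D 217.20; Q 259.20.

5.37 mol

n(D) = 1130 / 217.20 = 5.203 mol
n(Q) = 4089 / 259.20 = 15.78 mol
n/ν → D: 2.602, Q: 3.945; D is limiting.
Q consumed = (4/2) × 5.203 = 10.41 mol
Q remaining = 15.78 − 10.41 = 5.370 mol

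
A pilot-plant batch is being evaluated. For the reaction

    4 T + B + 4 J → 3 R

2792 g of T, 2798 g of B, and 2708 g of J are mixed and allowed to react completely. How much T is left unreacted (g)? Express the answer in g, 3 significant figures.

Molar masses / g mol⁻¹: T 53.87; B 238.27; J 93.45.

n(T) = 2792 / 53.87 = 51.83 mol
n(B) = 2798 / 238.27 = 11.74 mol
n(J) = 2708 / 93.45 = 28.98 mol
n/ν → T: 12.96, B: 11.74, J: 7.245; J is limiting.
T consumed = (4/4) × 28.98 = 28.98 mol
T remaining = 51.83 − 28.98 = 22.85 mol
mass = 22.85 × 53.87 = 1231 g

1230 g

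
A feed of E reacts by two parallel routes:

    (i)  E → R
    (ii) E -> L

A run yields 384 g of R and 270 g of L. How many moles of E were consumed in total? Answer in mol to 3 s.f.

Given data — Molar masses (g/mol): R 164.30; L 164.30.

n(R) = 384 / 164.30 = 2.337 mol
n(L) = 270 / 164.30 = 1.643 mol
n(E) via (i) = (1/1)×2.337 = 2.337 mol
n(E) via (ii) = (1/1)×1.643 = 1.643 mol
total n(E) = 2.337 + 1.643 = 3.980 mol

3.98 mol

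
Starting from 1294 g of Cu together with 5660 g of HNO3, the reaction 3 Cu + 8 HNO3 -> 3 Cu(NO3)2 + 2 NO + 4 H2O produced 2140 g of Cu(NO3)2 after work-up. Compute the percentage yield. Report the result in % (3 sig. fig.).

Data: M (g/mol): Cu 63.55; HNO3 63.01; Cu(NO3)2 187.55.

56.0 %

n(Cu) = 1294 / 63.55 = 20.36 mol
n(HNO3) = 5660 / 63.01 = 89.83 mol
n/ν for Cu = 20.36/3 = 6.787
n/ν for HNO3 = 89.83/8 = 11.23
Smallest n/ν is Cu → limiting reagent.
theoretical n(Cu(NO3)2) = (3/3) × 20.36 = 20.36 mol → 3819 g
% yield = 2140 / 3819 × 100 = 56.04 %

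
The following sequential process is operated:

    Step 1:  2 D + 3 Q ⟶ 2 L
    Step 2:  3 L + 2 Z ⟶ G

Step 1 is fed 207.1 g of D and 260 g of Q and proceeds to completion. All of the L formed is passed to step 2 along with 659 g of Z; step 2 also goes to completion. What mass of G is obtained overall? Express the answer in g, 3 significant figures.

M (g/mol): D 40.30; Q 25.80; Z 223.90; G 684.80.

Step 1:
n(D) = 207.1 / 40.30 = 5.139 mol
n(Q) = 260.0 / 25.80 = 10.08 mol
n/ν for D = 5.139/2 = 2.570
n/ν for Q = 10.08/3 = 3.360
Smallest n/ν is D → limiting reagent.
n(L) produced = (2/2) × 5.139 = 5.139 mol
Step 2:
n(L) available = 5.139 mol
n(Z) = 659.0 / 223.90 = 2.943 mol
n/ν for L = 5.139/3 = 1.713
n/ν for Z = 2.943/2 = 1.472
Smallest n/ν is Z → limiting reagent.
n(G) = (1/2) × 2.943 = 1.472 mol
mass = 1.472 × 684.80 = 1008 g

1010 g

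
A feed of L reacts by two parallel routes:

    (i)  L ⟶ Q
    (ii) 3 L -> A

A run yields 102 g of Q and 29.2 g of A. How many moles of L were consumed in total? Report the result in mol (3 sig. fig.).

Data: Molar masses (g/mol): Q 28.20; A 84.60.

4.65 mol

n(Q) = 102 / 28.20 = 3.617 mol
n(A) = 29.2 / 84.60 = 0.3452 mol
n(L) via (i) = (1/1)×3.617 = 3.617 mol
n(L) via (ii) = (3/1)×0.3452 = 1.036 mol
total n(L) = 3.617 + 1.036 = 4.653 mol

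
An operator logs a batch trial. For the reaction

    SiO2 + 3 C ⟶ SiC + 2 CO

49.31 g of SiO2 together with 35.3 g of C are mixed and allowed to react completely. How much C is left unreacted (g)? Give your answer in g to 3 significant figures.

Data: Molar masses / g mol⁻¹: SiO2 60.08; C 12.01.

5.73 g

n(SiO2) = 49.31 / 60.08 = 0.8207 mol
n(C) = 35.30 / 12.01 = 2.939 mol
n/ν for SiO2 = 0.8207/1 = 0.8207
n/ν for C = 2.939/3 = 0.9797
Smallest n/ν is SiO2 → limiting reagent.
C consumed = (3/1) × 0.8207 = 2.462 mol
C remaining = 2.939 − 2.462 = 0.4770 mol
mass = 0.4770 × 12.01 = 5.729 g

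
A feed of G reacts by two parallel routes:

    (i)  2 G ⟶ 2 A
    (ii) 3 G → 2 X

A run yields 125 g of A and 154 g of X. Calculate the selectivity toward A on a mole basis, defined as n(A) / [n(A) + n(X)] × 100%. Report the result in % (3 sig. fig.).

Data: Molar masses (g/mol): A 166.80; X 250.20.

n(A) = 125 / 166.80 = 0.7494 mol
n(X) = 154 / 250.20 = 0.6155 mol
selectivity = 0.7494/(0.7494+0.6155) × 100 = 54.91 %

54.9 %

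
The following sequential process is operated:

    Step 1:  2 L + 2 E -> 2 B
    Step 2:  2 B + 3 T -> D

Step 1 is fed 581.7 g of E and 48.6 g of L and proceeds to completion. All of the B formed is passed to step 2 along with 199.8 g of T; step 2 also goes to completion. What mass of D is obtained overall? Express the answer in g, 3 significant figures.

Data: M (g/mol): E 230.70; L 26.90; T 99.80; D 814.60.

544 g

Step 1:
n(E) = 581.7 / 230.70 = 2.521 mol
n(L) = 48.60 / 26.90 = 1.807 mol
n/ν → E: 1.261, L: 0.9035; L is limiting.
n(B) produced = (2/2) × 1.807 = 1.807 mol
Step 2:
n(B) available = 1.807 mol
n(T) = 199.8 / 99.80 = 2.002 mol
n/ν → B: 0.9035, T: 0.6673; T is limiting.
n(D) = (1/3) × 2.002 = 0.6673 mol
mass = 0.6673 × 814.60 = 543.6 g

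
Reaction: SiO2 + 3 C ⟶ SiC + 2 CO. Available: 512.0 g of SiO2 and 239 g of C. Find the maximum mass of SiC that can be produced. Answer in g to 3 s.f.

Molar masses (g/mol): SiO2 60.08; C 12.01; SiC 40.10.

266 g

n(SiO2) = 512.0 / 60.08 = 8.522 mol
n(C) = 239.0 / 12.01 = 19.90 mol
n/ν for SiO2 = 8.522/1 = 8.522
n/ν for C = 19.90/3 = 6.633
Smallest n/ν is C → limiting reagent.
n(SiC) = (1/3) × 19.90 = 6.633 mol
mass = 6.633 × 40.10 = 266.0 g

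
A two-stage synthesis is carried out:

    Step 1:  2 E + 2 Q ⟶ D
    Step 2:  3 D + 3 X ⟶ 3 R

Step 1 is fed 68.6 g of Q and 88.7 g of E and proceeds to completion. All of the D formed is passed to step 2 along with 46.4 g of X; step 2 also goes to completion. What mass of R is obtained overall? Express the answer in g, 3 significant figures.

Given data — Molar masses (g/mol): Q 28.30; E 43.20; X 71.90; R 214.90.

Step 1:
n(Q) = 68.60 / 28.30 = 2.424 mol
n(E) = 88.70 / 43.20 = 2.053 mol
n/ν for Q = 2.424/2 = 1.212
n/ν for E = 2.053/2 = 1.027
Smallest n/ν is E → limiting reagent.
n(D) produced = (1/2) × 2.053 = 1.027 mol
Step 2:
n(D) available = 1.027 mol
n(X) = 46.40 / 71.90 = 0.6453 mol
n/ν for D = 1.027/3 = 0.3423
n/ν for X = 0.6453/3 = 0.2151
Smallest n/ν is X → limiting reagent.
n(R) = (3/3) × 0.6453 = 0.6453 mol
mass = 0.6453 × 214.90 = 138.7 g

139 g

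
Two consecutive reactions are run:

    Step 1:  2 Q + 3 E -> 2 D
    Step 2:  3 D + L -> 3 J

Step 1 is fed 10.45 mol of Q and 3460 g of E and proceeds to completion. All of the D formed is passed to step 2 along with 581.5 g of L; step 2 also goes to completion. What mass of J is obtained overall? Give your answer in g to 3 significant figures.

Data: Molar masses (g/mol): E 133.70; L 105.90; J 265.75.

Step 1:
n(Q) = 10.45 mol
n(E) = 3460 / 133.70 = 25.88 mol
n/ν → Q: 5.225, E: 8.627; Q is limiting.
n(D) produced = (2/2) × 10.45 = 10.45 mol
Step 2:
n(D) available = 10.45 mol
n(L) = 581.5 / 105.90 = 5.491 mol
n/ν → D: 3.483, L: 5.491; D is limiting.
n(J) = (3/3) × 10.45 = 10.45 mol
mass = 10.45 × 265.75 = 2777 g

2780 g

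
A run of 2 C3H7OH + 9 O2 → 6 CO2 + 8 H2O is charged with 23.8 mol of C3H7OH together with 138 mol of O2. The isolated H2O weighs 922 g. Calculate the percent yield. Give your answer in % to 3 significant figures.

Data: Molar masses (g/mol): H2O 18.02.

53.7 %

n(C3H7OH) = 23.80 mol
n(O2) = 138.0 mol
n/ν → C3H7OH: 11.90, O2: 15.33; C3H7OH is limiting.
theoretical n(H2O) = (8/2) × 23.80 = 95.20 mol → 1716 g
% yield = 922 / 1716 × 100 = 53.73 %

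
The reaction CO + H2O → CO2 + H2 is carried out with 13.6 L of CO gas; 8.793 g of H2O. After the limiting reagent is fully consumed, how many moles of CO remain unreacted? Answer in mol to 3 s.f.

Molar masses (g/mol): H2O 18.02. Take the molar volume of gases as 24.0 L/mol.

0.0787 mol

n(CO) = 13.60 / 24.0 = 0.5667 mol
n(H2O) = 8.793 / 18.02 = 0.4880 mol
n/ν → CO: 0.5667, H2O: 0.4880; H2O is limiting.
CO consumed = (1/1) × 0.4880 = 0.4880 mol
CO remaining = 0.5667 − 0.4880 = 0.07870 mol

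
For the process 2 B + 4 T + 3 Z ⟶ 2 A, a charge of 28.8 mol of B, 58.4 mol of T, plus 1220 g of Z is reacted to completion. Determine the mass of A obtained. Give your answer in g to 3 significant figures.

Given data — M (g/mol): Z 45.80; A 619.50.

n(B) = 28.80 mol
n(T) = 58.40 mol
n(Z) = 1220 / 45.80 = 26.64 mol
n/ν for B = 28.80/2 = 14.40
n/ν for T = 58.40/4 = 14.60
n/ν for Z = 26.64/3 = 8.880
Smallest n/ν is Z → limiting reagent.
n(A) = (2/3) × 26.64 = 17.76 mol
mass = 17.76 × 619.50 = 11000 g

11000 g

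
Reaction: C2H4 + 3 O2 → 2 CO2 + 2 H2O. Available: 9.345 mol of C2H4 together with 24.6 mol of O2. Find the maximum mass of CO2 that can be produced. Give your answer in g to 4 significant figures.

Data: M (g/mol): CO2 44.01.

721.8 g

n(C2H4) = 9.345 mol
n(O2) = 24.60 mol
n/ν for C2H4 = 9.345/1 = 9.345
n/ν for O2 = 24.60/3 = 8.200
Smallest n/ν is O2 → limiting reagent.
n(CO2) = (2/3) × 24.60 = 16.40 mol
mass = 16.40 × 44.01 = 721.8 g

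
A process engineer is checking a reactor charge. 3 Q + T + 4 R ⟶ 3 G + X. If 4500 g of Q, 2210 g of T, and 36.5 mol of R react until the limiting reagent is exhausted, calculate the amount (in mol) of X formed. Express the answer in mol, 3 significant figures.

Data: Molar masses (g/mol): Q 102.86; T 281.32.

n(Q) = 4500 / 102.86 = 43.75 mol
n(T) = 2210 / 281.32 = 7.856 mol
n(R) = 36.50 mol
n/ν for Q = 43.75/3 = 14.58
n/ν for T = 7.856/1 = 7.856
n/ν for R = 36.50/4 = 9.125
Smallest n/ν is T → limiting reagent.
n(X) = (1/1) × 7.856 = 7.856 mol

7.86 mol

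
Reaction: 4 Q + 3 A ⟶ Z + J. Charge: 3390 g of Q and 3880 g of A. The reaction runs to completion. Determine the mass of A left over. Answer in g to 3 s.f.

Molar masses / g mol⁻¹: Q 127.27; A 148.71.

n(Q) = 3390 / 127.27 = 26.64 mol
n(A) = 3880 / 148.71 = 26.09 mol
n/ν for Q = 26.64/4 = 6.660
n/ν for A = 26.09/3 = 8.697
Smallest n/ν is Q → limiting reagent.
A consumed = (3/4) × 26.64 = 19.98 mol
A remaining = 26.09 − 19.98 = 6.110 mol
mass = 6.110 × 148.71 = 908.6 g

909 g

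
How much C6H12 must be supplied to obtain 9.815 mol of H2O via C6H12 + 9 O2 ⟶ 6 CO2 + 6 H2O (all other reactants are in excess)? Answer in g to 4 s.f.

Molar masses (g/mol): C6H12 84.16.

n(H2O) = 9.815 mol
n(C6H12) = (1/6) × 9.815 = 1.636 mol
mass = 1.636 × 84.16 = 137.7 g

137.7 g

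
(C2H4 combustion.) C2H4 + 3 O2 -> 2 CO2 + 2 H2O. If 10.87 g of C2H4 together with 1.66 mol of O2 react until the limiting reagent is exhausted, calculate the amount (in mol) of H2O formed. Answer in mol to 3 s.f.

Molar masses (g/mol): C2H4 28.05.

n(C2H4) = 10.87 / 28.05 = 0.3875 mol
n(O2) = 1.660 mol
n/ν for C2H4 = 0.3875/1 = 0.3875
n/ν for O2 = 1.660/3 = 0.5533
Smallest n/ν is C2H4 → limiting reagent.
n(H2O) = (2/1) × 0.3875 = 0.7750 mol

0.775 mol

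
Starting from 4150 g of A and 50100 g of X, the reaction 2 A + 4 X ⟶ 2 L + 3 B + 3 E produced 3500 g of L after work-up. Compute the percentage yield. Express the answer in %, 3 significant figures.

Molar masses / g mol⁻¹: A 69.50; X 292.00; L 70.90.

82.7 %

n(A) = 4150 / 69.50 = 59.71 mol
n(X) = 50100 / 292.00 = 171.6 mol
n/ν for A = 59.71/2 = 29.86
n/ν for X = 171.6/4 = 42.90
Smallest n/ν is A → limiting reagent.
theoretical n(L) = (2/2) × 59.71 = 59.71 mol → 4233 g
% yield = 3500 / 4233 × 100 = 82.68 %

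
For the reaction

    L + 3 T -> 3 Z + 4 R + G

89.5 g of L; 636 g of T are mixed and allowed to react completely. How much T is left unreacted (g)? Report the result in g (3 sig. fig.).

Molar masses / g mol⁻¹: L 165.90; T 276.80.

188 g

n(L) = 89.50 / 165.90 = 0.5395 mol
n(T) = 636.0 / 276.80 = 2.298 mol
n/ν → L: 0.5395, T: 0.7660; L is limiting.
T consumed = (3/1) × 0.5395 = 1.619 mol
T remaining = 2.298 − 1.619 = 0.6790 mol
mass = 0.6790 × 276.80 = 187.9 g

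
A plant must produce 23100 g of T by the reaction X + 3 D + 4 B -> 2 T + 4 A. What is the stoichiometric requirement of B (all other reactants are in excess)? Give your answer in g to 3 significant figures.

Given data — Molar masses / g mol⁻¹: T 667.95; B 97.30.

n(T) = 23100 / 667.95 = 34.58 mol
n(B) = (4/2) × 34.58 = 69.16 mol
mass = 69.16 × 97.30 = 6729 g

6730 g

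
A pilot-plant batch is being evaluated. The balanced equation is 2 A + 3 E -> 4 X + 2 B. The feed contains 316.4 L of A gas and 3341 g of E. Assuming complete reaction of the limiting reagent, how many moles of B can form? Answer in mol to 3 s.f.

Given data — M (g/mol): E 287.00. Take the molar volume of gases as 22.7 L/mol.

n(A) = 316.4 / 22.7 = 13.94 mol
n(E) = 3341 / 287.00 = 11.64 mol
n/ν → A: 6.970, E: 3.880; E is limiting.
n(B) = (2/3) × 11.64 = 7.760 mol

7.76 mol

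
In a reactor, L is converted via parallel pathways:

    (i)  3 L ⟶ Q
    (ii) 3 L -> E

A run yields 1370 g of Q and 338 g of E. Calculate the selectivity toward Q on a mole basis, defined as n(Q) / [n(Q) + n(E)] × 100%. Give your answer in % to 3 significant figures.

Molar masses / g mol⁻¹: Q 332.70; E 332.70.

n(Q) = 1370 / 332.70 = 4.118 mol
n(E) = 338 / 332.70 = 1.016 mol
selectivity = 4.118/(4.118+1.016) × 100 = 80.21 %

80.2 %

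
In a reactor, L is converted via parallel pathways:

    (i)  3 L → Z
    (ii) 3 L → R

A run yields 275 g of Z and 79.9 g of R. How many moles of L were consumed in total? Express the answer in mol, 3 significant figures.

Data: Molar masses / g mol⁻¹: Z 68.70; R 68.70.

n(Z) = 275 / 68.70 = 4.003 mol
n(R) = 79.9 / 68.70 = 1.163 mol
n(L) via (i) = (3/1)×4.003 = 12.01 mol
n(L) via (ii) = (3/1)×1.163 = 3.489 mol
total n(L) = 12.01 + 3.489 = 15.50 mol

15.5 mol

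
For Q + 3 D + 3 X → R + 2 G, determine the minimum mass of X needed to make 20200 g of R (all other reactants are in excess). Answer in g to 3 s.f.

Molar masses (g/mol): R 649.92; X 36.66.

3420 g

n(R) = 20200 / 649.92 = 31.08 mol
n(X) = (3/1) × 31.08 = 93.24 mol
mass = 93.24 × 36.66 = 3418 g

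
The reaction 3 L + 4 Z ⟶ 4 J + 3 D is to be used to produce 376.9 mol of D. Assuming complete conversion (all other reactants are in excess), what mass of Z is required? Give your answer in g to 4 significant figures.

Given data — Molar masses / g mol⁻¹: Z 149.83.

n(D) = 376.9 mol
n(Z) = (4/3) × 376.9 = 502.5 mol
mass = 502.5 × 149.83 = 75290 g

75290 g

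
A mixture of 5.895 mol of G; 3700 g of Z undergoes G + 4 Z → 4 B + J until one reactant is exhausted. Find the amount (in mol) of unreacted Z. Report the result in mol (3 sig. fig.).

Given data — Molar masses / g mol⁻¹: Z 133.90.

n(G) = 5.895 mol
n(Z) = 3700 / 133.90 = 27.63 mol
n/ν → G: 5.895, Z: 6.908; G is limiting.
Z consumed = (4/1) × 5.895 = 23.58 mol
Z remaining = 27.63 − 23.58 = 4.050 mol

4.05 mol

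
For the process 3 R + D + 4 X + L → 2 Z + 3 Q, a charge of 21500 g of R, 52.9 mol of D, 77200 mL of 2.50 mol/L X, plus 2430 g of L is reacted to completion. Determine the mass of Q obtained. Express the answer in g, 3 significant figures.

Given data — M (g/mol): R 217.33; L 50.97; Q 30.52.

n(R) = 21500 / 217.33 = 98.93 mol
n(D) = 52.90 mol
n(X) = 2.50 × 77200/1000 = 193.0 mol
n(L) = 2430 / 50.97 = 47.68 mol
n/ν → R: 32.98, D: 52.90, X: 48.25, L: 47.68; R is limiting.
n(Q) = (3/3) × 98.93 = 98.93 mol
mass = 98.93 × 30.52 = 3019 g

3020 g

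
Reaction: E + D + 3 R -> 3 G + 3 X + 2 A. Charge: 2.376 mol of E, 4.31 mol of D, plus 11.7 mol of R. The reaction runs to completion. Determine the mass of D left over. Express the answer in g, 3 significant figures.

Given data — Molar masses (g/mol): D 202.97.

393 g

n(E) = 2.376 mol
n(D) = 4.310 mol
n(R) = 11.70 mol
n/ν → E: 2.376, D: 4.310, R: 3.900; E is limiting.
D consumed = (1/1) × 2.376 = 2.376 mol
D remaining = 4.310 − 2.376 = 1.934 mol
mass = 1.934 × 202.97 = 392.5 g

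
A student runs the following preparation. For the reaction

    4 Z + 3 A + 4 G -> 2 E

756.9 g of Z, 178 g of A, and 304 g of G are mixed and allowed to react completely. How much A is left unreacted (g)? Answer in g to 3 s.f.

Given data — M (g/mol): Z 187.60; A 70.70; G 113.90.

n(Z) = 756.9 / 187.60 = 4.035 mol
n(A) = 178.0 / 70.70 = 2.518 mol
n(G) = 304.0 / 113.90 = 2.669 mol
n/ν for Z = 4.035/4 = 1.009
n/ν for A = 2.518/3 = 0.8393
n/ν for G = 2.669/4 = 0.6673
Smallest n/ν is G → limiting reagent.
A consumed = (3/4) × 2.669 = 2.002 mol
A remaining = 2.518 − 2.002 = 0.5160 mol
mass = 0.5160 × 70.70 = 36.48 g

36.5 g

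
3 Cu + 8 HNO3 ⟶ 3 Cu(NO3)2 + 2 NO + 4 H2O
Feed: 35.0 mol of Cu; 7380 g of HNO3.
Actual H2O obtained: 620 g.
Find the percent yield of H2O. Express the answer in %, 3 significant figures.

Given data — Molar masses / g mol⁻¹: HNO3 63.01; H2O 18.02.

n(Cu) = 35.00 mol
n(HNO3) = 7380 / 63.01 = 117.1 mol
n/ν for Cu = 35.00/3 = 11.67
n/ν for HNO3 = 117.1/8 = 14.64
Smallest n/ν is Cu → limiting reagent.
theoretical n(H2O) = (4/3) × 35.00 = 46.67 mol → 841.0 g
% yield = 620 / 841.0 × 100 = 73.72 %

73.7 %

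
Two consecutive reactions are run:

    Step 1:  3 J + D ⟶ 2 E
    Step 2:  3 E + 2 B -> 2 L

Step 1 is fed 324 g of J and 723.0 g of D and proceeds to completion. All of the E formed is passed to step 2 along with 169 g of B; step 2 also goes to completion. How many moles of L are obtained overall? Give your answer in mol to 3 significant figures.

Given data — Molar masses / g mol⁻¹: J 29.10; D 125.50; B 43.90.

3.85 mol

Step 1:
n(J) = 324.0 / 29.10 = 11.13 mol
n(D) = 723.0 / 125.50 = 5.761 mol
n/ν for J = 11.13/3 = 3.710
n/ν for D = 5.761/1 = 5.761
Smallest n/ν is J → limiting reagent.
n(E) produced = (2/3) × 11.13 = 7.420 mol
Step 2:
n(E) available = 7.420 mol
n(B) = 169.0 / 43.90 = 3.850 mol
n/ν for E = 7.420/3 = 2.473
n/ν for B = 3.850/2 = 1.925
Smallest n/ν is B → limiting reagent.
n(L) = (2/2) × 3.850 = 3.850 mol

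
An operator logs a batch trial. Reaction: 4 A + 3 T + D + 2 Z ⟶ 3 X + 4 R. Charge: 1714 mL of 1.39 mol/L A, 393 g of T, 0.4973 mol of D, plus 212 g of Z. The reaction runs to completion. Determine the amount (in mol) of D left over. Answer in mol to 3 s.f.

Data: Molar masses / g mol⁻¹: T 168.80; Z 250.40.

n(A) = 1.39 × 1714/1000 = 2.382 mol
n(T) = 393.0 / 168.80 = 2.328 mol
n(D) = 0.4973 mol
n(Z) = 212.0 / 250.40 = 0.8466 mol
n/ν → A: 0.5955, T: 0.7760, D: 0.4973, Z: 0.4233; Z is limiting.
D consumed = (1/2) × 0.8466 = 0.4233 mol
D remaining = 0.4973 − 0.4233 = 0.07400 mol

0.0740 mol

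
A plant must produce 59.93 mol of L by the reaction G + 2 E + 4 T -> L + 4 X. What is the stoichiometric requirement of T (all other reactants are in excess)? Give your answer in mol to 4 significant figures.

n(L) = 59.93 mol
n(T) = (4/1) × 59.93 = 239.7 mol

239.7 mol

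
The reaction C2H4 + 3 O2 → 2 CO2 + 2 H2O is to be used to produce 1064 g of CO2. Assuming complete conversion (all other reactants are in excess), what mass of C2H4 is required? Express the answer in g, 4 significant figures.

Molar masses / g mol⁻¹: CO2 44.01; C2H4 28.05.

n(CO2) = 1064 / 44.01 = 24.18 mol
n(C2H4) = (1/2) × 24.18 = 12.09 mol
mass = 12.09 × 28.05 = 339.1 g

339.1 g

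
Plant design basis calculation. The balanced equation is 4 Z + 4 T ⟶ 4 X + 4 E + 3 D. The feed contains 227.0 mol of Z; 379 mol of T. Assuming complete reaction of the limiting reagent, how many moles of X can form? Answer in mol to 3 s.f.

227 mol

n(Z) = 227.0 mol
n(T) = 379.0 mol
n/ν for Z = 227.0/4 = 56.75
n/ν for T = 379.0/4 = 94.75
Smallest n/ν is Z → limiting reagent.
n(X) = (4/4) × 227.0 = 227.0 mol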